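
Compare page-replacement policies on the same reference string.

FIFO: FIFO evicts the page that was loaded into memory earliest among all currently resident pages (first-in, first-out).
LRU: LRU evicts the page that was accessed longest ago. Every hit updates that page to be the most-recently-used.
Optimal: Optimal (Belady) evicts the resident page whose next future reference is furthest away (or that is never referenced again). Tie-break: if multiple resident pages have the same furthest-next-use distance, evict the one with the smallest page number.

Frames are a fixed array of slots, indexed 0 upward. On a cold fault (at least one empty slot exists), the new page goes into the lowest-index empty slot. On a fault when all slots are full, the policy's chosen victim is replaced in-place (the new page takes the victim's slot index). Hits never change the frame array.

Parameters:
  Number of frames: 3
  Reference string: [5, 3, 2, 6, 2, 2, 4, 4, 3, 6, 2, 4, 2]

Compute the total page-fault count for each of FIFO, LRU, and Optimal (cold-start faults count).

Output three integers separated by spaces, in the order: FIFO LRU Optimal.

Answer: 7 9 6

Derivation:
--- FIFO ---
  step 0: ref 5 -> FAULT, frames=[5,-,-] (faults so far: 1)
  step 1: ref 3 -> FAULT, frames=[5,3,-] (faults so far: 2)
  step 2: ref 2 -> FAULT, frames=[5,3,2] (faults so far: 3)
  step 3: ref 6 -> FAULT, evict 5, frames=[6,3,2] (faults so far: 4)
  step 4: ref 2 -> HIT, frames=[6,3,2] (faults so far: 4)
  step 5: ref 2 -> HIT, frames=[6,3,2] (faults so far: 4)
  step 6: ref 4 -> FAULT, evict 3, frames=[6,4,2] (faults so far: 5)
  step 7: ref 4 -> HIT, frames=[6,4,2] (faults so far: 5)
  step 8: ref 3 -> FAULT, evict 2, frames=[6,4,3] (faults so far: 6)
  step 9: ref 6 -> HIT, frames=[6,4,3] (faults so far: 6)
  step 10: ref 2 -> FAULT, evict 6, frames=[2,4,3] (faults so far: 7)
  step 11: ref 4 -> HIT, frames=[2,4,3] (faults so far: 7)
  step 12: ref 2 -> HIT, frames=[2,4,3] (faults so far: 7)
  FIFO total faults: 7
--- LRU ---
  step 0: ref 5 -> FAULT, frames=[5,-,-] (faults so far: 1)
  step 1: ref 3 -> FAULT, frames=[5,3,-] (faults so far: 2)
  step 2: ref 2 -> FAULT, frames=[5,3,2] (faults so far: 3)
  step 3: ref 6 -> FAULT, evict 5, frames=[6,3,2] (faults so far: 4)
  step 4: ref 2 -> HIT, frames=[6,3,2] (faults so far: 4)
  step 5: ref 2 -> HIT, frames=[6,3,2] (faults so far: 4)
  step 6: ref 4 -> FAULT, evict 3, frames=[6,4,2] (faults so far: 5)
  step 7: ref 4 -> HIT, frames=[6,4,2] (faults so far: 5)
  step 8: ref 3 -> FAULT, evict 6, frames=[3,4,2] (faults so far: 6)
  step 9: ref 6 -> FAULT, evict 2, frames=[3,4,6] (faults so far: 7)
  step 10: ref 2 -> FAULT, evict 4, frames=[3,2,6] (faults so far: 8)
  step 11: ref 4 -> FAULT, evict 3, frames=[4,2,6] (faults so far: 9)
  step 12: ref 2 -> HIT, frames=[4,2,6] (faults so far: 9)
  LRU total faults: 9
--- Optimal ---
  step 0: ref 5 -> FAULT, frames=[5,-,-] (faults so far: 1)
  step 1: ref 3 -> FAULT, frames=[5,3,-] (faults so far: 2)
  step 2: ref 2 -> FAULT, frames=[5,3,2] (faults so far: 3)
  step 3: ref 6 -> FAULT, evict 5, frames=[6,3,2] (faults so far: 4)
  step 4: ref 2 -> HIT, frames=[6,3,2] (faults so far: 4)
  step 5: ref 2 -> HIT, frames=[6,3,2] (faults so far: 4)
  step 6: ref 4 -> FAULT, evict 2, frames=[6,3,4] (faults so far: 5)
  step 7: ref 4 -> HIT, frames=[6,3,4] (faults so far: 5)
  step 8: ref 3 -> HIT, frames=[6,3,4] (faults so far: 5)
  step 9: ref 6 -> HIT, frames=[6,3,4] (faults so far: 5)
  step 10: ref 2 -> FAULT, evict 3, frames=[6,2,4] (faults so far: 6)
  step 11: ref 4 -> HIT, frames=[6,2,4] (faults so far: 6)
  step 12: ref 2 -> HIT, frames=[6,2,4] (faults so far: 6)
  Optimal total faults: 6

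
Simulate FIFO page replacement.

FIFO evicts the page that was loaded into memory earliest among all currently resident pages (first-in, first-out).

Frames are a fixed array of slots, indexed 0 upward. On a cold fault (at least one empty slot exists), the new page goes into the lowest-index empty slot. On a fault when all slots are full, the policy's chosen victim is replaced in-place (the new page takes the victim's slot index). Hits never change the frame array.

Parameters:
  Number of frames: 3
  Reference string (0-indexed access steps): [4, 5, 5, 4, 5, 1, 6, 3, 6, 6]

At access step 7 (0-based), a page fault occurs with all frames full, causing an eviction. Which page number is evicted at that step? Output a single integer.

Answer: 5

Derivation:
Step 0: ref 4 -> FAULT, frames=[4,-,-]
Step 1: ref 5 -> FAULT, frames=[4,5,-]
Step 2: ref 5 -> HIT, frames=[4,5,-]
Step 3: ref 4 -> HIT, frames=[4,5,-]
Step 4: ref 5 -> HIT, frames=[4,5,-]
Step 5: ref 1 -> FAULT, frames=[4,5,1]
Step 6: ref 6 -> FAULT, evict 4, frames=[6,5,1]
Step 7: ref 3 -> FAULT, evict 5, frames=[6,3,1]
At step 7: evicted page 5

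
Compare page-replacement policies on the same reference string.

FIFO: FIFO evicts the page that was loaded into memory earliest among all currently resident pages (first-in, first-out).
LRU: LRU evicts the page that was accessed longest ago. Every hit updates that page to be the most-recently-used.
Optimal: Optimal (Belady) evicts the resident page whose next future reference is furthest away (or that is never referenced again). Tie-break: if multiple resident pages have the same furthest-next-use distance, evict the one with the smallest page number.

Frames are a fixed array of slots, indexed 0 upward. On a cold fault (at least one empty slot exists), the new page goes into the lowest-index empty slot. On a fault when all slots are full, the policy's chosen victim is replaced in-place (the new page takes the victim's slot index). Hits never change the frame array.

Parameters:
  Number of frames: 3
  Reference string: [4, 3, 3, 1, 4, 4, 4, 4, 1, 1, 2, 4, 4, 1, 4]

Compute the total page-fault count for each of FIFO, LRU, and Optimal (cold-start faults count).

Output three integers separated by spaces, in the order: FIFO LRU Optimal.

--- FIFO ---
  step 0: ref 4 -> FAULT, frames=[4,-,-] (faults so far: 1)
  step 1: ref 3 -> FAULT, frames=[4,3,-] (faults so far: 2)
  step 2: ref 3 -> HIT, frames=[4,3,-] (faults so far: 2)
  step 3: ref 1 -> FAULT, frames=[4,3,1] (faults so far: 3)
  step 4: ref 4 -> HIT, frames=[4,3,1] (faults so far: 3)
  step 5: ref 4 -> HIT, frames=[4,3,1] (faults so far: 3)
  step 6: ref 4 -> HIT, frames=[4,3,1] (faults so far: 3)
  step 7: ref 4 -> HIT, frames=[4,3,1] (faults so far: 3)
  step 8: ref 1 -> HIT, frames=[4,3,1] (faults so far: 3)
  step 9: ref 1 -> HIT, frames=[4,3,1] (faults so far: 3)
  step 10: ref 2 -> FAULT, evict 4, frames=[2,3,1] (faults so far: 4)
  step 11: ref 4 -> FAULT, evict 3, frames=[2,4,1] (faults so far: 5)
  step 12: ref 4 -> HIT, frames=[2,4,1] (faults so far: 5)
  step 13: ref 1 -> HIT, frames=[2,4,1] (faults so far: 5)
  step 14: ref 4 -> HIT, frames=[2,4,1] (faults so far: 5)
  FIFO total faults: 5
--- LRU ---
  step 0: ref 4 -> FAULT, frames=[4,-,-] (faults so far: 1)
  step 1: ref 3 -> FAULT, frames=[4,3,-] (faults so far: 2)
  step 2: ref 3 -> HIT, frames=[4,3,-] (faults so far: 2)
  step 3: ref 1 -> FAULT, frames=[4,3,1] (faults so far: 3)
  step 4: ref 4 -> HIT, frames=[4,3,1] (faults so far: 3)
  step 5: ref 4 -> HIT, frames=[4,3,1] (faults so far: 3)
  step 6: ref 4 -> HIT, frames=[4,3,1] (faults so far: 3)
  step 7: ref 4 -> HIT, frames=[4,3,1] (faults so far: 3)
  step 8: ref 1 -> HIT, frames=[4,3,1] (faults so far: 3)
  step 9: ref 1 -> HIT, frames=[4,3,1] (faults so far: 3)
  step 10: ref 2 -> FAULT, evict 3, frames=[4,2,1] (faults so far: 4)
  step 11: ref 4 -> HIT, frames=[4,2,1] (faults so far: 4)
  step 12: ref 4 -> HIT, frames=[4,2,1] (faults so far: 4)
  step 13: ref 1 -> HIT, frames=[4,2,1] (faults so far: 4)
  step 14: ref 4 -> HIT, frames=[4,2,1] (faults so far: 4)
  LRU total faults: 4
--- Optimal ---
  step 0: ref 4 -> FAULT, frames=[4,-,-] (faults so far: 1)
  step 1: ref 3 -> FAULT, frames=[4,3,-] (faults so far: 2)
  step 2: ref 3 -> HIT, frames=[4,3,-] (faults so far: 2)
  step 3: ref 1 -> FAULT, frames=[4,3,1] (faults so far: 3)
  step 4: ref 4 -> HIT, frames=[4,3,1] (faults so far: 3)
  step 5: ref 4 -> HIT, frames=[4,3,1] (faults so far: 3)
  step 6: ref 4 -> HIT, frames=[4,3,1] (faults so far: 3)
  step 7: ref 4 -> HIT, frames=[4,3,1] (faults so far: 3)
  step 8: ref 1 -> HIT, frames=[4,3,1] (faults so far: 3)
  step 9: ref 1 -> HIT, frames=[4,3,1] (faults so far: 3)
  step 10: ref 2 -> FAULT, evict 3, frames=[4,2,1] (faults so far: 4)
  step 11: ref 4 -> HIT, frames=[4,2,1] (faults so far: 4)
  step 12: ref 4 -> HIT, frames=[4,2,1] (faults so far: 4)
  step 13: ref 1 -> HIT, frames=[4,2,1] (faults so far: 4)
  step 14: ref 4 -> HIT, frames=[4,2,1] (faults so far: 4)
  Optimal total faults: 4

Answer: 5 4 4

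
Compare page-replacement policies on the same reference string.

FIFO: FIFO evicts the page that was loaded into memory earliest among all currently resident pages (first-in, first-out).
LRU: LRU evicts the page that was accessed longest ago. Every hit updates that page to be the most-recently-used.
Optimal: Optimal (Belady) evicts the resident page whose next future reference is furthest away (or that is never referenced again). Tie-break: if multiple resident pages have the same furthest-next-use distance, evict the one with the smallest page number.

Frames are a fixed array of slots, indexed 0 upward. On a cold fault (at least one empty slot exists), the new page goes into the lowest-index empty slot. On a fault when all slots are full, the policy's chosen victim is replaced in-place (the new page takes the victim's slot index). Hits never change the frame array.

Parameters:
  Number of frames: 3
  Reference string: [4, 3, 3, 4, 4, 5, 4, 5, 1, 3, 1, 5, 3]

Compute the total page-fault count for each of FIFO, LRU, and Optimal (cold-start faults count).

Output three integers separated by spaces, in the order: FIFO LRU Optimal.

Answer: 4 5 4

Derivation:
--- FIFO ---
  step 0: ref 4 -> FAULT, frames=[4,-,-] (faults so far: 1)
  step 1: ref 3 -> FAULT, frames=[4,3,-] (faults so far: 2)
  step 2: ref 3 -> HIT, frames=[4,3,-] (faults so far: 2)
  step 3: ref 4 -> HIT, frames=[4,3,-] (faults so far: 2)
  step 4: ref 4 -> HIT, frames=[4,3,-] (faults so far: 2)
  step 5: ref 5 -> FAULT, frames=[4,3,5] (faults so far: 3)
  step 6: ref 4 -> HIT, frames=[4,3,5] (faults so far: 3)
  step 7: ref 5 -> HIT, frames=[4,3,5] (faults so far: 3)
  step 8: ref 1 -> FAULT, evict 4, frames=[1,3,5] (faults so far: 4)
  step 9: ref 3 -> HIT, frames=[1,3,5] (faults so far: 4)
  step 10: ref 1 -> HIT, frames=[1,3,5] (faults so far: 4)
  step 11: ref 5 -> HIT, frames=[1,3,5] (faults so far: 4)
  step 12: ref 3 -> HIT, frames=[1,3,5] (faults so far: 4)
  FIFO total faults: 4
--- LRU ---
  step 0: ref 4 -> FAULT, frames=[4,-,-] (faults so far: 1)
  step 1: ref 3 -> FAULT, frames=[4,3,-] (faults so far: 2)
  step 2: ref 3 -> HIT, frames=[4,3,-] (faults so far: 2)
  step 3: ref 4 -> HIT, frames=[4,3,-] (faults so far: 2)
  step 4: ref 4 -> HIT, frames=[4,3,-] (faults so far: 2)
  step 5: ref 5 -> FAULT, frames=[4,3,5] (faults so far: 3)
  step 6: ref 4 -> HIT, frames=[4,3,5] (faults so far: 3)
  step 7: ref 5 -> HIT, frames=[4,3,5] (faults so far: 3)
  step 8: ref 1 -> FAULT, evict 3, frames=[4,1,5] (faults so far: 4)
  step 9: ref 3 -> FAULT, evict 4, frames=[3,1,5] (faults so far: 5)
  step 10: ref 1 -> HIT, frames=[3,1,5] (faults so far: 5)
  step 11: ref 5 -> HIT, frames=[3,1,5] (faults so far: 5)
  step 12: ref 3 -> HIT, frames=[3,1,5] (faults so far: 5)
  LRU total faults: 5
--- Optimal ---
  step 0: ref 4 -> FAULT, frames=[4,-,-] (faults so far: 1)
  step 1: ref 3 -> FAULT, frames=[4,3,-] (faults so far: 2)
  step 2: ref 3 -> HIT, frames=[4,3,-] (faults so far: 2)
  step 3: ref 4 -> HIT, frames=[4,3,-] (faults so far: 2)
  step 4: ref 4 -> HIT, frames=[4,3,-] (faults so far: 2)
  step 5: ref 5 -> FAULT, frames=[4,3,5] (faults so far: 3)
  step 6: ref 4 -> HIT, frames=[4,3,5] (faults so far: 3)
  step 7: ref 5 -> HIT, frames=[4,3,5] (faults so far: 3)
  step 8: ref 1 -> FAULT, evict 4, frames=[1,3,5] (faults so far: 4)
  step 9: ref 3 -> HIT, frames=[1,3,5] (faults so far: 4)
  step 10: ref 1 -> HIT, frames=[1,3,5] (faults so far: 4)
  step 11: ref 5 -> HIT, frames=[1,3,5] (faults so far: 4)
  step 12: ref 3 -> HIT, frames=[1,3,5] (faults so far: 4)
  Optimal total faults: 4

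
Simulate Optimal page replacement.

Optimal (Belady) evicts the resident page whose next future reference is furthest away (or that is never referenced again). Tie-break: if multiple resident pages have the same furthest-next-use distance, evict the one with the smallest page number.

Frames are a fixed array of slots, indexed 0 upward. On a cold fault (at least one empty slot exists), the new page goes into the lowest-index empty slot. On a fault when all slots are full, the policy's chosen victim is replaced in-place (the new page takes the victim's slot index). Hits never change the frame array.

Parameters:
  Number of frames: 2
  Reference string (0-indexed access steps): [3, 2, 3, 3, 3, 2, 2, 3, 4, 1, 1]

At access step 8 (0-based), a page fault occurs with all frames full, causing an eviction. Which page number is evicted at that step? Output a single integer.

Answer: 2

Derivation:
Step 0: ref 3 -> FAULT, frames=[3,-]
Step 1: ref 2 -> FAULT, frames=[3,2]
Step 2: ref 3 -> HIT, frames=[3,2]
Step 3: ref 3 -> HIT, frames=[3,2]
Step 4: ref 3 -> HIT, frames=[3,2]
Step 5: ref 2 -> HIT, frames=[3,2]
Step 6: ref 2 -> HIT, frames=[3,2]
Step 7: ref 3 -> HIT, frames=[3,2]
Step 8: ref 4 -> FAULT, evict 2, frames=[3,4]
At step 8: evicted page 2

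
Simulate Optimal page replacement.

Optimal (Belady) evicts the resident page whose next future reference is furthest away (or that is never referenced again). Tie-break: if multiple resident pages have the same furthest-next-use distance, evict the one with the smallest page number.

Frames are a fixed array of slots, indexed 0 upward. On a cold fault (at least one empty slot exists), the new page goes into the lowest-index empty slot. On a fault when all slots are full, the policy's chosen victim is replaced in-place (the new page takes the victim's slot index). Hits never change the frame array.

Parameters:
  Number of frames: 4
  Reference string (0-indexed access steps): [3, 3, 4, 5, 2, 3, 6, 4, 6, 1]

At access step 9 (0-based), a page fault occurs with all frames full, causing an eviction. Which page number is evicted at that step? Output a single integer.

Answer: 3

Derivation:
Step 0: ref 3 -> FAULT, frames=[3,-,-,-]
Step 1: ref 3 -> HIT, frames=[3,-,-,-]
Step 2: ref 4 -> FAULT, frames=[3,4,-,-]
Step 3: ref 5 -> FAULT, frames=[3,4,5,-]
Step 4: ref 2 -> FAULT, frames=[3,4,5,2]
Step 5: ref 3 -> HIT, frames=[3,4,5,2]
Step 6: ref 6 -> FAULT, evict 2, frames=[3,4,5,6]
Step 7: ref 4 -> HIT, frames=[3,4,5,6]
Step 8: ref 6 -> HIT, frames=[3,4,5,6]
Step 9: ref 1 -> FAULT, evict 3, frames=[1,4,5,6]
At step 9: evicted page 3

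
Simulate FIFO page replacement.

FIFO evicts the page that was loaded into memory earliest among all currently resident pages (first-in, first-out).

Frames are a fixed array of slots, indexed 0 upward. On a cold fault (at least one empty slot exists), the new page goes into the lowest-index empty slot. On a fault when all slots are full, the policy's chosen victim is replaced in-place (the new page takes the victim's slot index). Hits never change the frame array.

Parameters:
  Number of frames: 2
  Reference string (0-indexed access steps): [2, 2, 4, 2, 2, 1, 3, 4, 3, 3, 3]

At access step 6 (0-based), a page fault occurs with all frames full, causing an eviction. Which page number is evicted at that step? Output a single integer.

Step 0: ref 2 -> FAULT, frames=[2,-]
Step 1: ref 2 -> HIT, frames=[2,-]
Step 2: ref 4 -> FAULT, frames=[2,4]
Step 3: ref 2 -> HIT, frames=[2,4]
Step 4: ref 2 -> HIT, frames=[2,4]
Step 5: ref 1 -> FAULT, evict 2, frames=[1,4]
Step 6: ref 3 -> FAULT, evict 4, frames=[1,3]
At step 6: evicted page 4

Answer: 4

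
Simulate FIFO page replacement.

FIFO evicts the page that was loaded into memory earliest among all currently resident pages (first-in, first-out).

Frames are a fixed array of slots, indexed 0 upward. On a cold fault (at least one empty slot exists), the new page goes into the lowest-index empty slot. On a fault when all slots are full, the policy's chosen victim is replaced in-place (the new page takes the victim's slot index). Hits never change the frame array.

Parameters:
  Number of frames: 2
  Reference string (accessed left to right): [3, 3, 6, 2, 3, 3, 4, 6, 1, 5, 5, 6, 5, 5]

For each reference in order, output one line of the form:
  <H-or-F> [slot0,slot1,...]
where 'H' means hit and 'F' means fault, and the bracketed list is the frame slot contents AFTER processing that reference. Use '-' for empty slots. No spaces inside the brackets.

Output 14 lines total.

F [3,-]
H [3,-]
F [3,6]
F [2,6]
F [2,3]
H [2,3]
F [4,3]
F [4,6]
F [1,6]
F [1,5]
H [1,5]
F [6,5]
H [6,5]
H [6,5]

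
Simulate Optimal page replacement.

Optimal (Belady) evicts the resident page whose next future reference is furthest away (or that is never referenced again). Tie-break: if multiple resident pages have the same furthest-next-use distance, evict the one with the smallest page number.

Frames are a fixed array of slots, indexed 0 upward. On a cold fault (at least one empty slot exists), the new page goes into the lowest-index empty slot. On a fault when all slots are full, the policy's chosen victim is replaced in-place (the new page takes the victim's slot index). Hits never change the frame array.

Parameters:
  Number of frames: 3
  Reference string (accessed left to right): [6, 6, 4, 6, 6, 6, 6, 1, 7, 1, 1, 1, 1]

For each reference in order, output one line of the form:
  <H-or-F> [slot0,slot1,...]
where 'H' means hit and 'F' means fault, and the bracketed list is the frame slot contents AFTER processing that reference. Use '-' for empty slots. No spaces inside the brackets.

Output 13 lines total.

F [6,-,-]
H [6,-,-]
F [6,4,-]
H [6,4,-]
H [6,4,-]
H [6,4,-]
H [6,4,-]
F [6,4,1]
F [6,7,1]
H [6,7,1]
H [6,7,1]
H [6,7,1]
H [6,7,1]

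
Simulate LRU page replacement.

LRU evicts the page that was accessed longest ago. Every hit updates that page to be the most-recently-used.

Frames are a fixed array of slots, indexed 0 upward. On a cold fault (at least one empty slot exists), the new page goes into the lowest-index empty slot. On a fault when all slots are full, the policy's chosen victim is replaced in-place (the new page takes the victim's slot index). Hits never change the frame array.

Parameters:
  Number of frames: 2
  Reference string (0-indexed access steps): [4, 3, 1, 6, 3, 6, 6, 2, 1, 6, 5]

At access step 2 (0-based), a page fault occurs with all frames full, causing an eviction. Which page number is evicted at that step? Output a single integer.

Step 0: ref 4 -> FAULT, frames=[4,-]
Step 1: ref 3 -> FAULT, frames=[4,3]
Step 2: ref 1 -> FAULT, evict 4, frames=[1,3]
At step 2: evicted page 4

Answer: 4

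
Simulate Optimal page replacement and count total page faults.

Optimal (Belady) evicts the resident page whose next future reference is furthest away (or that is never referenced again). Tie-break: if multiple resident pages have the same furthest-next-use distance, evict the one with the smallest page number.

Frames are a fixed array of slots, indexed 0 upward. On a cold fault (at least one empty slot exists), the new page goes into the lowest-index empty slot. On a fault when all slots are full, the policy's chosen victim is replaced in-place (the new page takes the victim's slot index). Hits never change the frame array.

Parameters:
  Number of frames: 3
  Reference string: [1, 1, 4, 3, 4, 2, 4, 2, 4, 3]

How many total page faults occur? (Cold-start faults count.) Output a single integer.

Step 0: ref 1 → FAULT, frames=[1,-,-]
Step 1: ref 1 → HIT, frames=[1,-,-]
Step 2: ref 4 → FAULT, frames=[1,4,-]
Step 3: ref 3 → FAULT, frames=[1,4,3]
Step 4: ref 4 → HIT, frames=[1,4,3]
Step 5: ref 2 → FAULT (evict 1), frames=[2,4,3]
Step 6: ref 4 → HIT, frames=[2,4,3]
Step 7: ref 2 → HIT, frames=[2,4,3]
Step 8: ref 4 → HIT, frames=[2,4,3]
Step 9: ref 3 → HIT, frames=[2,4,3]
Total faults: 4

Answer: 4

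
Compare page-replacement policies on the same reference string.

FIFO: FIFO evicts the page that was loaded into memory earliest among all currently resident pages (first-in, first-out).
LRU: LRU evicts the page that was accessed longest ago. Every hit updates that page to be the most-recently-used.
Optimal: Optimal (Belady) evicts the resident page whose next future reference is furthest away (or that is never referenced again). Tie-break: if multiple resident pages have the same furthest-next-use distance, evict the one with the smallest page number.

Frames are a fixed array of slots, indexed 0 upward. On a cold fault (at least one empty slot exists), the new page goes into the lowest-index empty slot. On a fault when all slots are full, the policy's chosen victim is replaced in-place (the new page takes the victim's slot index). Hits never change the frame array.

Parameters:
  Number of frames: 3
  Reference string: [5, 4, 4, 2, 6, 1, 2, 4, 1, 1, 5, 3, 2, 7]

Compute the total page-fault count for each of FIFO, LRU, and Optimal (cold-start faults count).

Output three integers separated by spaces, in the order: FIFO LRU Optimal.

Answer: 10 10 8

Derivation:
--- FIFO ---
  step 0: ref 5 -> FAULT, frames=[5,-,-] (faults so far: 1)
  step 1: ref 4 -> FAULT, frames=[5,4,-] (faults so far: 2)
  step 2: ref 4 -> HIT, frames=[5,4,-] (faults so far: 2)
  step 3: ref 2 -> FAULT, frames=[5,4,2] (faults so far: 3)
  step 4: ref 6 -> FAULT, evict 5, frames=[6,4,2] (faults so far: 4)
  step 5: ref 1 -> FAULT, evict 4, frames=[6,1,2] (faults so far: 5)
  step 6: ref 2 -> HIT, frames=[6,1,2] (faults so far: 5)
  step 7: ref 4 -> FAULT, evict 2, frames=[6,1,4] (faults so far: 6)
  step 8: ref 1 -> HIT, frames=[6,1,4] (faults so far: 6)
  step 9: ref 1 -> HIT, frames=[6,1,4] (faults so far: 6)
  step 10: ref 5 -> FAULT, evict 6, frames=[5,1,4] (faults so far: 7)
  step 11: ref 3 -> FAULT, evict 1, frames=[5,3,4] (faults so far: 8)
  step 12: ref 2 -> FAULT, evict 4, frames=[5,3,2] (faults so far: 9)
  step 13: ref 7 -> FAULT, evict 5, frames=[7,3,2] (faults so far: 10)
  FIFO total faults: 10
--- LRU ---
  step 0: ref 5 -> FAULT, frames=[5,-,-] (faults so far: 1)
  step 1: ref 4 -> FAULT, frames=[5,4,-] (faults so far: 2)
  step 2: ref 4 -> HIT, frames=[5,4,-] (faults so far: 2)
  step 3: ref 2 -> FAULT, frames=[5,4,2] (faults so far: 3)
  step 4: ref 6 -> FAULT, evict 5, frames=[6,4,2] (faults so far: 4)
  step 5: ref 1 -> FAULT, evict 4, frames=[6,1,2] (faults so far: 5)
  step 6: ref 2 -> HIT, frames=[6,1,2] (faults so far: 5)
  step 7: ref 4 -> FAULT, evict 6, frames=[4,1,2] (faults so far: 6)
  step 8: ref 1 -> HIT, frames=[4,1,2] (faults so far: 6)
  step 9: ref 1 -> HIT, frames=[4,1,2] (faults so far: 6)
  step 10: ref 5 -> FAULT, evict 2, frames=[4,1,5] (faults so far: 7)
  step 11: ref 3 -> FAULT, evict 4, frames=[3,1,5] (faults so far: 8)
  step 12: ref 2 -> FAULT, evict 1, frames=[3,2,5] (faults so far: 9)
  step 13: ref 7 -> FAULT, evict 5, frames=[3,2,7] (faults so far: 10)
  LRU total faults: 10
--- Optimal ---
  step 0: ref 5 -> FAULT, frames=[5,-,-] (faults so far: 1)
  step 1: ref 4 -> FAULT, frames=[5,4,-] (faults so far: 2)
  step 2: ref 4 -> HIT, frames=[5,4,-] (faults so far: 2)
  step 3: ref 2 -> FAULT, frames=[5,4,2] (faults so far: 3)
  step 4: ref 6 -> FAULT, evict 5, frames=[6,4,2] (faults so far: 4)
  step 5: ref 1 -> FAULT, evict 6, frames=[1,4,2] (faults so far: 5)
  step 6: ref 2 -> HIT, frames=[1,4,2] (faults so far: 5)
  step 7: ref 4 -> HIT, frames=[1,4,2] (faults so far: 5)
  step 8: ref 1 -> HIT, frames=[1,4,2] (faults so far: 5)
  step 9: ref 1 -> HIT, frames=[1,4,2] (faults so far: 5)
  step 10: ref 5 -> FAULT, evict 1, frames=[5,4,2] (faults so far: 6)
  step 11: ref 3 -> FAULT, evict 4, frames=[5,3,2] (faults so far: 7)
  step 12: ref 2 -> HIT, frames=[5,3,2] (faults so far: 7)
  step 13: ref 7 -> FAULT, evict 2, frames=[5,3,7] (faults so far: 8)
  Optimal total faults: 8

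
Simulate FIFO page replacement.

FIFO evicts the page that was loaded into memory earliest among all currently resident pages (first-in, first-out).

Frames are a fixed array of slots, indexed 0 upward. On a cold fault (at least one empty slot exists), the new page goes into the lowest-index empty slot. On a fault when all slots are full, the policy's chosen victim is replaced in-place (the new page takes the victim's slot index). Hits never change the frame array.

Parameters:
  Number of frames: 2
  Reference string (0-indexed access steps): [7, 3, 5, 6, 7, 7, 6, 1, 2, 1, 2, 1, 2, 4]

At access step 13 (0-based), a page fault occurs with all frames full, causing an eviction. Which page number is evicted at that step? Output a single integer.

Answer: 1

Derivation:
Step 0: ref 7 -> FAULT, frames=[7,-]
Step 1: ref 3 -> FAULT, frames=[7,3]
Step 2: ref 5 -> FAULT, evict 7, frames=[5,3]
Step 3: ref 6 -> FAULT, evict 3, frames=[5,6]
Step 4: ref 7 -> FAULT, evict 5, frames=[7,6]
Step 5: ref 7 -> HIT, frames=[7,6]
Step 6: ref 6 -> HIT, frames=[7,6]
Step 7: ref 1 -> FAULT, evict 6, frames=[7,1]
Step 8: ref 2 -> FAULT, evict 7, frames=[2,1]
Step 9: ref 1 -> HIT, frames=[2,1]
Step 10: ref 2 -> HIT, frames=[2,1]
Step 11: ref 1 -> HIT, frames=[2,1]
Step 12: ref 2 -> HIT, frames=[2,1]
Step 13: ref 4 -> FAULT, evict 1, frames=[2,4]
At step 13: evicted page 1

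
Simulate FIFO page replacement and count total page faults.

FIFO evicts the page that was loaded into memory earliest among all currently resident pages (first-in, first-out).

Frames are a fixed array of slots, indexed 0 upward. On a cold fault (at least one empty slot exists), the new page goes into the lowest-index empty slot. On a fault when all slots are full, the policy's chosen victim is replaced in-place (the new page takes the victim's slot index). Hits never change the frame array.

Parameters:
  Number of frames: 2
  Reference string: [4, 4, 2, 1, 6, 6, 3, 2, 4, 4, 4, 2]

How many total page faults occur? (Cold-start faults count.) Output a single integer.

Step 0: ref 4 → FAULT, frames=[4,-]
Step 1: ref 4 → HIT, frames=[4,-]
Step 2: ref 2 → FAULT, frames=[4,2]
Step 3: ref 1 → FAULT (evict 4), frames=[1,2]
Step 4: ref 6 → FAULT (evict 2), frames=[1,6]
Step 5: ref 6 → HIT, frames=[1,6]
Step 6: ref 3 → FAULT (evict 1), frames=[3,6]
Step 7: ref 2 → FAULT (evict 6), frames=[3,2]
Step 8: ref 4 → FAULT (evict 3), frames=[4,2]
Step 9: ref 4 → HIT, frames=[4,2]
Step 10: ref 4 → HIT, frames=[4,2]
Step 11: ref 2 → HIT, frames=[4,2]
Total faults: 7

Answer: 7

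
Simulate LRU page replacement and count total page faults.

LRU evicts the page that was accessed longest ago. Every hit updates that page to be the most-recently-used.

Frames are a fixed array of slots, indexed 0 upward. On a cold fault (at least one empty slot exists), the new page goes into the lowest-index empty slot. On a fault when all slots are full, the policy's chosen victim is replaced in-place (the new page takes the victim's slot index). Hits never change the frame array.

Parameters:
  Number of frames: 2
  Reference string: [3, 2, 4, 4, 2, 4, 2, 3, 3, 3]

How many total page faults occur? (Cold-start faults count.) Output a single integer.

Step 0: ref 3 → FAULT, frames=[3,-]
Step 1: ref 2 → FAULT, frames=[3,2]
Step 2: ref 4 → FAULT (evict 3), frames=[4,2]
Step 3: ref 4 → HIT, frames=[4,2]
Step 4: ref 2 → HIT, frames=[4,2]
Step 5: ref 4 → HIT, frames=[4,2]
Step 6: ref 2 → HIT, frames=[4,2]
Step 7: ref 3 → FAULT (evict 4), frames=[3,2]
Step 8: ref 3 → HIT, frames=[3,2]
Step 9: ref 3 → HIT, frames=[3,2]
Total faults: 4

Answer: 4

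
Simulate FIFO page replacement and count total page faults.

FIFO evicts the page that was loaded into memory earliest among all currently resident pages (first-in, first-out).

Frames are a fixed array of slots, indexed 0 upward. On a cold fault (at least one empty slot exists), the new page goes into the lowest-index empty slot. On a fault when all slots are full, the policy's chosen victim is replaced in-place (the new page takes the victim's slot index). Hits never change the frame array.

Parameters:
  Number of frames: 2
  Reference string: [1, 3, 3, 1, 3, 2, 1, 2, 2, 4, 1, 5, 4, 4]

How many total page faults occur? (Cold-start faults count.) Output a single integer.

Answer: 6

Derivation:
Step 0: ref 1 → FAULT, frames=[1,-]
Step 1: ref 3 → FAULT, frames=[1,3]
Step 2: ref 3 → HIT, frames=[1,3]
Step 3: ref 1 → HIT, frames=[1,3]
Step 4: ref 3 → HIT, frames=[1,3]
Step 5: ref 2 → FAULT (evict 1), frames=[2,3]
Step 6: ref 1 → FAULT (evict 3), frames=[2,1]
Step 7: ref 2 → HIT, frames=[2,1]
Step 8: ref 2 → HIT, frames=[2,1]
Step 9: ref 4 → FAULT (evict 2), frames=[4,1]
Step 10: ref 1 → HIT, frames=[4,1]
Step 11: ref 5 → FAULT (evict 1), frames=[4,5]
Step 12: ref 4 → HIT, frames=[4,5]
Step 13: ref 4 → HIT, frames=[4,5]
Total faults: 6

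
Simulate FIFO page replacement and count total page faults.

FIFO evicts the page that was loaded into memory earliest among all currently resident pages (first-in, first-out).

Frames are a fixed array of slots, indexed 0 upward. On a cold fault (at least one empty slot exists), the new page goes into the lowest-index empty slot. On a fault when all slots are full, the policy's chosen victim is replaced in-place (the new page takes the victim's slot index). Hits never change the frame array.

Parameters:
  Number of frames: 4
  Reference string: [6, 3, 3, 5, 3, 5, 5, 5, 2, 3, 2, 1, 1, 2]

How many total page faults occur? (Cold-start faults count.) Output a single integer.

Step 0: ref 6 → FAULT, frames=[6,-,-,-]
Step 1: ref 3 → FAULT, frames=[6,3,-,-]
Step 2: ref 3 → HIT, frames=[6,3,-,-]
Step 3: ref 5 → FAULT, frames=[6,3,5,-]
Step 4: ref 3 → HIT, frames=[6,3,5,-]
Step 5: ref 5 → HIT, frames=[6,3,5,-]
Step 6: ref 5 → HIT, frames=[6,3,5,-]
Step 7: ref 5 → HIT, frames=[6,3,5,-]
Step 8: ref 2 → FAULT, frames=[6,3,5,2]
Step 9: ref 3 → HIT, frames=[6,3,5,2]
Step 10: ref 2 → HIT, frames=[6,3,5,2]
Step 11: ref 1 → FAULT (evict 6), frames=[1,3,5,2]
Step 12: ref 1 → HIT, frames=[1,3,5,2]
Step 13: ref 2 → HIT, frames=[1,3,5,2]
Total faults: 5

Answer: 5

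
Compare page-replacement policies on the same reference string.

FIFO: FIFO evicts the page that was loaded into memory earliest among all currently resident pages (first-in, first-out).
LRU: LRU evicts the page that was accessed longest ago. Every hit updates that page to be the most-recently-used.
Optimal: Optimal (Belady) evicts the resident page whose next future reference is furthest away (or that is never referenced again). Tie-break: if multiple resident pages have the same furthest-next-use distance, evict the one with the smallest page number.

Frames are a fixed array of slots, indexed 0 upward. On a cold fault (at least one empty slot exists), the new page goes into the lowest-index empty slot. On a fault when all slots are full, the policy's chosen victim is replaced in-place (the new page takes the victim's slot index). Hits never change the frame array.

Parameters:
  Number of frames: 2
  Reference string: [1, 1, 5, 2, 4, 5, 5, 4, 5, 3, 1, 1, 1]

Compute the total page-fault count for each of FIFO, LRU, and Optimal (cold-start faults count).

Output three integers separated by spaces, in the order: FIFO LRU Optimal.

Answer: 7 7 6

Derivation:
--- FIFO ---
  step 0: ref 1 -> FAULT, frames=[1,-] (faults so far: 1)
  step 1: ref 1 -> HIT, frames=[1,-] (faults so far: 1)
  step 2: ref 5 -> FAULT, frames=[1,5] (faults so far: 2)
  step 3: ref 2 -> FAULT, evict 1, frames=[2,5] (faults so far: 3)
  step 4: ref 4 -> FAULT, evict 5, frames=[2,4] (faults so far: 4)
  step 5: ref 5 -> FAULT, evict 2, frames=[5,4] (faults so far: 5)
  step 6: ref 5 -> HIT, frames=[5,4] (faults so far: 5)
  step 7: ref 4 -> HIT, frames=[5,4] (faults so far: 5)
  step 8: ref 5 -> HIT, frames=[5,4] (faults so far: 5)
  step 9: ref 3 -> FAULT, evict 4, frames=[5,3] (faults so far: 6)
  step 10: ref 1 -> FAULT, evict 5, frames=[1,3] (faults so far: 7)
  step 11: ref 1 -> HIT, frames=[1,3] (faults so far: 7)
  step 12: ref 1 -> HIT, frames=[1,3] (faults so far: 7)
  FIFO total faults: 7
--- LRU ---
  step 0: ref 1 -> FAULT, frames=[1,-] (faults so far: 1)
  step 1: ref 1 -> HIT, frames=[1,-] (faults so far: 1)
  step 2: ref 5 -> FAULT, frames=[1,5] (faults so far: 2)
  step 3: ref 2 -> FAULT, evict 1, frames=[2,5] (faults so far: 3)
  step 4: ref 4 -> FAULT, evict 5, frames=[2,4] (faults so far: 4)
  step 5: ref 5 -> FAULT, evict 2, frames=[5,4] (faults so far: 5)
  step 6: ref 5 -> HIT, frames=[5,4] (faults so far: 5)
  step 7: ref 4 -> HIT, frames=[5,4] (faults so far: 5)
  step 8: ref 5 -> HIT, frames=[5,4] (faults so far: 5)
  step 9: ref 3 -> FAULT, evict 4, frames=[5,3] (faults so far: 6)
  step 10: ref 1 -> FAULT, evict 5, frames=[1,3] (faults so far: 7)
  step 11: ref 1 -> HIT, frames=[1,3] (faults so far: 7)
  step 12: ref 1 -> HIT, frames=[1,3] (faults so far: 7)
  LRU total faults: 7
--- Optimal ---
  step 0: ref 1 -> FAULT, frames=[1,-] (faults so far: 1)
  step 1: ref 1 -> HIT, frames=[1,-] (faults so far: 1)
  step 2: ref 5 -> FAULT, frames=[1,5] (faults so far: 2)
  step 3: ref 2 -> FAULT, evict 1, frames=[2,5] (faults so far: 3)
  step 4: ref 4 -> FAULT, evict 2, frames=[4,5] (faults so far: 4)
  step 5: ref 5 -> HIT, frames=[4,5] (faults so far: 4)
  step 6: ref 5 -> HIT, frames=[4,5] (faults so far: 4)
  step 7: ref 4 -> HIT, frames=[4,5] (faults so far: 4)
  step 8: ref 5 -> HIT, frames=[4,5] (faults so far: 4)
  step 9: ref 3 -> FAULT, evict 4, frames=[3,5] (faults so far: 5)
  step 10: ref 1 -> FAULT, evict 3, frames=[1,5] (faults so far: 6)
  step 11: ref 1 -> HIT, frames=[1,5] (faults so far: 6)
  step 12: ref 1 -> HIT, frames=[1,5] (faults so far: 6)
  Optimal total faults: 6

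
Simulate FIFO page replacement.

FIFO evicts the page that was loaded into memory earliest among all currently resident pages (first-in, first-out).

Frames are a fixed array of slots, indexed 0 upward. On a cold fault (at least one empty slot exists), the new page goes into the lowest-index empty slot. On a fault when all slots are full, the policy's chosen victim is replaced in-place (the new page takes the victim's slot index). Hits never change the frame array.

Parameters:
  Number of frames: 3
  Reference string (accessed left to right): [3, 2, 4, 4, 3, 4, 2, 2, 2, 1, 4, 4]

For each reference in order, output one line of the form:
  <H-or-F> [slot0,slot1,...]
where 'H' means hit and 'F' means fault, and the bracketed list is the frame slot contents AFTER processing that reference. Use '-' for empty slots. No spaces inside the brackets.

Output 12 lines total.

F [3,-,-]
F [3,2,-]
F [3,2,4]
H [3,2,4]
H [3,2,4]
H [3,2,4]
H [3,2,4]
H [3,2,4]
H [3,2,4]
F [1,2,4]
H [1,2,4]
H [1,2,4]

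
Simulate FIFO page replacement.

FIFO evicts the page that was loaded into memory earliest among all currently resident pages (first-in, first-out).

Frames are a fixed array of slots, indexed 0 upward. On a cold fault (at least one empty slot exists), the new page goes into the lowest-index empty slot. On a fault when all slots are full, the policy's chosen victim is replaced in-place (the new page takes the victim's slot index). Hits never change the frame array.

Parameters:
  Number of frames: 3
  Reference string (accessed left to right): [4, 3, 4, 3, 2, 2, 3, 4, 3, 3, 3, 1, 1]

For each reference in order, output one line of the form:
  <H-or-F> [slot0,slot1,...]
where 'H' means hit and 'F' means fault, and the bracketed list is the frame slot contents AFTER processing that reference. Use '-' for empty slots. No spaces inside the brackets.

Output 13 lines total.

F [4,-,-]
F [4,3,-]
H [4,3,-]
H [4,3,-]
F [4,3,2]
H [4,3,2]
H [4,3,2]
H [4,3,2]
H [4,3,2]
H [4,3,2]
H [4,3,2]
F [1,3,2]
H [1,3,2]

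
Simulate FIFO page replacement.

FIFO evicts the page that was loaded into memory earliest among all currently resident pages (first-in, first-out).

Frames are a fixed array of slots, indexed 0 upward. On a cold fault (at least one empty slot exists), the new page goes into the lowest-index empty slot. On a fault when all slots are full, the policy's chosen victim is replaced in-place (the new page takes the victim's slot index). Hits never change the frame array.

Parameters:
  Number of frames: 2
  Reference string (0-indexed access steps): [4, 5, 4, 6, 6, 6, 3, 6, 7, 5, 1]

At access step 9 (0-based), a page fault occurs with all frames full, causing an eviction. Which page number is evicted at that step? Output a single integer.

Answer: 3

Derivation:
Step 0: ref 4 -> FAULT, frames=[4,-]
Step 1: ref 5 -> FAULT, frames=[4,5]
Step 2: ref 4 -> HIT, frames=[4,5]
Step 3: ref 6 -> FAULT, evict 4, frames=[6,5]
Step 4: ref 6 -> HIT, frames=[6,5]
Step 5: ref 6 -> HIT, frames=[6,5]
Step 6: ref 3 -> FAULT, evict 5, frames=[6,3]
Step 7: ref 6 -> HIT, frames=[6,3]
Step 8: ref 7 -> FAULT, evict 6, frames=[7,3]
Step 9: ref 5 -> FAULT, evict 3, frames=[7,5]
At step 9: evicted page 3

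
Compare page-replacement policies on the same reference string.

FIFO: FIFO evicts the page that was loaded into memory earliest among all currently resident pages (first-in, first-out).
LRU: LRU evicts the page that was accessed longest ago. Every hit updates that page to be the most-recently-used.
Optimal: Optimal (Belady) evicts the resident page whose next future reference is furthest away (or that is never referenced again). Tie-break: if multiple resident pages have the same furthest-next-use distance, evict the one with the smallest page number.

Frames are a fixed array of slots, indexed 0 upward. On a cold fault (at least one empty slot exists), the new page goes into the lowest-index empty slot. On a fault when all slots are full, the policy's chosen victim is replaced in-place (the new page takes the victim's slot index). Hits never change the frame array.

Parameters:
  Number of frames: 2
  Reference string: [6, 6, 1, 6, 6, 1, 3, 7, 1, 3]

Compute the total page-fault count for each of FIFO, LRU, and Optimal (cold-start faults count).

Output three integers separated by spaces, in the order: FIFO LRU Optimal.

--- FIFO ---
  step 0: ref 6 -> FAULT, frames=[6,-] (faults so far: 1)
  step 1: ref 6 -> HIT, frames=[6,-] (faults so far: 1)
  step 2: ref 1 -> FAULT, frames=[6,1] (faults so far: 2)
  step 3: ref 6 -> HIT, frames=[6,1] (faults so far: 2)
  step 4: ref 6 -> HIT, frames=[6,1] (faults so far: 2)
  step 5: ref 1 -> HIT, frames=[6,1] (faults so far: 2)
  step 6: ref 3 -> FAULT, evict 6, frames=[3,1] (faults so far: 3)
  step 7: ref 7 -> FAULT, evict 1, frames=[3,7] (faults so far: 4)
  step 8: ref 1 -> FAULT, evict 3, frames=[1,7] (faults so far: 5)
  step 9: ref 3 -> FAULT, evict 7, frames=[1,3] (faults so far: 6)
  FIFO total faults: 6
--- LRU ---
  step 0: ref 6 -> FAULT, frames=[6,-] (faults so far: 1)
  step 1: ref 6 -> HIT, frames=[6,-] (faults so far: 1)
  step 2: ref 1 -> FAULT, frames=[6,1] (faults so far: 2)
  step 3: ref 6 -> HIT, frames=[6,1] (faults so far: 2)
  step 4: ref 6 -> HIT, frames=[6,1] (faults so far: 2)
  step 5: ref 1 -> HIT, frames=[6,1] (faults so far: 2)
  step 6: ref 3 -> FAULT, evict 6, frames=[3,1] (faults so far: 3)
  step 7: ref 7 -> FAULT, evict 1, frames=[3,7] (faults so far: 4)
  step 8: ref 1 -> FAULT, evict 3, frames=[1,7] (faults so far: 5)
  step 9: ref 3 -> FAULT, evict 7, frames=[1,3] (faults so far: 6)
  LRU total faults: 6
--- Optimal ---
  step 0: ref 6 -> FAULT, frames=[6,-] (faults so far: 1)
  step 1: ref 6 -> HIT, frames=[6,-] (faults so far: 1)
  step 2: ref 1 -> FAULT, frames=[6,1] (faults so far: 2)
  step 3: ref 6 -> HIT, frames=[6,1] (faults so far: 2)
  step 4: ref 6 -> HIT, frames=[6,1] (faults so far: 2)
  step 5: ref 1 -> HIT, frames=[6,1] (faults so far: 2)
  step 6: ref 3 -> FAULT, evict 6, frames=[3,1] (faults so far: 3)
  step 7: ref 7 -> FAULT, evict 3, frames=[7,1] (faults so far: 4)
  step 8: ref 1 -> HIT, frames=[7,1] (faults so far: 4)
  step 9: ref 3 -> FAULT, evict 1, frames=[7,3] (faults so far: 5)
  Optimal total faults: 5

Answer: 6 6 5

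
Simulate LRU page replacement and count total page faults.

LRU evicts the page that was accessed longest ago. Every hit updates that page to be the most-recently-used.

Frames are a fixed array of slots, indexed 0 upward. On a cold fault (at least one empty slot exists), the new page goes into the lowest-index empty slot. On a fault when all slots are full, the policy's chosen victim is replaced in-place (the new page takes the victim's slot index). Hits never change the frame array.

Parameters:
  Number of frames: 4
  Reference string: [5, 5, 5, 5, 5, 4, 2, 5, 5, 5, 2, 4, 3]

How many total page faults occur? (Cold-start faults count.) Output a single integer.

Answer: 4

Derivation:
Step 0: ref 5 → FAULT, frames=[5,-,-,-]
Step 1: ref 5 → HIT, frames=[5,-,-,-]
Step 2: ref 5 → HIT, frames=[5,-,-,-]
Step 3: ref 5 → HIT, frames=[5,-,-,-]
Step 4: ref 5 → HIT, frames=[5,-,-,-]
Step 5: ref 4 → FAULT, frames=[5,4,-,-]
Step 6: ref 2 → FAULT, frames=[5,4,2,-]
Step 7: ref 5 → HIT, frames=[5,4,2,-]
Step 8: ref 5 → HIT, frames=[5,4,2,-]
Step 9: ref 5 → HIT, frames=[5,4,2,-]
Step 10: ref 2 → HIT, frames=[5,4,2,-]
Step 11: ref 4 → HIT, frames=[5,4,2,-]
Step 12: ref 3 → FAULT, frames=[5,4,2,3]
Total faults: 4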